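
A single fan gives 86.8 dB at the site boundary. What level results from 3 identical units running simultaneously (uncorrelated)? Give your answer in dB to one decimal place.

N identical incoherent sources raise the level by 10·log₁₀ N.
L_total = 86.8 + 10·log₁₀(3) = 86.8 + 4.771 = 91.57 dB.

91.6 dB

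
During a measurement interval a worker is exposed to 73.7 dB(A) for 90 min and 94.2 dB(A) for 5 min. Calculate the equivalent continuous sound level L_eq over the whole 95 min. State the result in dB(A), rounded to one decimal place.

L_eq = 10·log₁₀[(1/T)·Σ tᵢ·10^(Lᵢ/10)] with T = 95 min.
Σ tᵢ·10^(Lᵢ/10) = 90·10^(73.7/10) + 5·10^(94.2/10) = 1.526e+10.
L_eq = 10·log₁₀(1.526e+10/95) = 82.06 dB(A).

82.1 dB(A)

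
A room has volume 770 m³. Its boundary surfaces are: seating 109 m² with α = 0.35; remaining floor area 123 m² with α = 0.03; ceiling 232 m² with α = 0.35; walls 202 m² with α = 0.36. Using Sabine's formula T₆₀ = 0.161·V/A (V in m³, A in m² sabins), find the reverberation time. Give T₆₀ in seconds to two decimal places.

0.63 s

Summing Sᵢαᵢ: 109·0.35 + 123·0.03 + 232·0.35 + 202·0.36 = 195.76 m².
T₆₀ = 0.161·V/A = 0.161·770/195.76 = 0.633 s.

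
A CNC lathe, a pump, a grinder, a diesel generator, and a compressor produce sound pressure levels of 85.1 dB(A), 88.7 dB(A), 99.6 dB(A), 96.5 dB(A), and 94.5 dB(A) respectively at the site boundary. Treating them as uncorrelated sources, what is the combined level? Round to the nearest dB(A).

For uncorrelated sources the intensities add, so convert each level to linear form, sum, and take 10·log₁₀ of the total.
Σ 10^(L/10) = 10^(85.1/10) + 10^(88.7/10) + 10^(99.6/10) + 10^(96.5/10) + 10^(94.5/10) = 1.747e+10.
L_total = 10·log₁₀(1.747e+10) = 102.42 dB(A).

102 dB(A)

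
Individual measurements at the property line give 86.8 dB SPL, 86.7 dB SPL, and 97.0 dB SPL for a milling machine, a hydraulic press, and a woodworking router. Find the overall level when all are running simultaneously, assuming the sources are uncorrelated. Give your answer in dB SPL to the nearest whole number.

98 dB SPL

For uncorrelated sources the intensities add, so convert each level to linear form, sum, and take 10·log₁₀ of the total.
Σ 10^(L/10) = 10^(86.8/10) + 10^(86.7/10) + 10^(97.0/10) = 5.958e+09.
L_total = 10·log₁₀(5.958e+09) = 97.75 dB SPL.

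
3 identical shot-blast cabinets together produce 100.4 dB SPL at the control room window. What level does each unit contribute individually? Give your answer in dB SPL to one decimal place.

95.6 dB SPL

Dividing the total intensity by 3 lowers the level by 10·log₁₀ 3 = 4.771 dB: L₁ = 100.4 − 4.771.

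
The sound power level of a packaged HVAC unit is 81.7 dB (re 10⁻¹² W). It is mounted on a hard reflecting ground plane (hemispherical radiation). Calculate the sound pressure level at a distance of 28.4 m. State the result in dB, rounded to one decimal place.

L_p = L_w − 10·log₁₀(2π·r²) with r = 28.4 m.
2π·r² = 5068 m², 10·log₁₀ of that is 37.048 dB.
L_p = 81.7 − 37.048 = 44.65 dB.

44.7 dB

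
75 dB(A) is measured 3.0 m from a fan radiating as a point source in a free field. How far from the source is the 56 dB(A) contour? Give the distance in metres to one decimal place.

26.7 m

The 19.0 dB drop corresponds to a distance ratio of 10^(19.0/20) for a point source.
r₂ = 3.0·10^((75−56)/20) = 3.0·10^(19.0/20) = 26.74 m.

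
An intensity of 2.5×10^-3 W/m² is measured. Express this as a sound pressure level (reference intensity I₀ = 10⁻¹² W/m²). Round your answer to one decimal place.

94.0 dB

I/I₀ = 2.5×10^-3/10⁻¹² = 2.5×10^9, and L = 10·log₁₀(I/I₀).
L = 10·(0.3979 + 9) = 93.98 dB.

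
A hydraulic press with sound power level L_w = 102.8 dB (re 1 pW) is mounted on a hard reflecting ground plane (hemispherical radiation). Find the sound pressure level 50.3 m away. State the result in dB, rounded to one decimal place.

The power spreads over a hemisphere of area 2π·r², so L_p = L_w − 10·log₁₀(2π·r²).
2π·r² = 1.59e+04 m², 10·log₁₀ of that is 42.013 dB.
L_p = 102.8 − 42.013 = 60.79 dB.

60.8 dB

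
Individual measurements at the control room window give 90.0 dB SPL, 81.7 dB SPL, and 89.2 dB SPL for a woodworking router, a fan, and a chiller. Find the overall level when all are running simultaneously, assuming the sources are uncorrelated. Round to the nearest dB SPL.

For uncorrelated sources the intensities add, so convert each level to linear form, sum, and take 10·log₁₀ of the total.
Σ 10^(L/10) = 10^(90.0/10) + 10^(81.7/10) + 10^(89.2/10) = 1.980e+09.
L_total = 10·log₁₀(1.980e+09) = 92.97 dB SPL.

93 dB SPL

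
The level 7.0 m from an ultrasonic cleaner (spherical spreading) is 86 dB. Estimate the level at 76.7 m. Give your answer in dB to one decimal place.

65.2 dB

Point-source attenuation: ΔL = 20·log₁₀(r₂/r₁) = 20·log₁₀(76.7/7.0) = 20.794 dB.
L₂ = 86 − 20·log₁₀(76.7/7.0) = 86 − 20.794 = 65.21 dB.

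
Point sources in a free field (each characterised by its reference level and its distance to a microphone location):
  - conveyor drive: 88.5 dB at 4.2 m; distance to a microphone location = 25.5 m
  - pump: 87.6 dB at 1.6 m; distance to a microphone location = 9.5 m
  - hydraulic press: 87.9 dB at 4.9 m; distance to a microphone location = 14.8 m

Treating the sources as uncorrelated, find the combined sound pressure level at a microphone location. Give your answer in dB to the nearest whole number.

First find each source's level at the receiver (point-source: −20·log₁₀(r/r_ref)), then combine on an intensity basis.
conveyor drive: 88.5 − 20·log₁₀(25.5/4.2) = 88.5 − 15.67 = 72.83 dB.
pump: 87.6 − 20·log₁₀(9.5/1.6) = 87.6 − 15.47 = 72.13 dB.
hydraulic press: 87.9 − 20·log₁₀(14.8/4.9) = 87.9 − 9.60 = 78.30 dB.
Σ 10^(L/10) = 1.031e+08 → L_total = 10·log₁₀(1.031e+08) = 80.13 dB.

80 dB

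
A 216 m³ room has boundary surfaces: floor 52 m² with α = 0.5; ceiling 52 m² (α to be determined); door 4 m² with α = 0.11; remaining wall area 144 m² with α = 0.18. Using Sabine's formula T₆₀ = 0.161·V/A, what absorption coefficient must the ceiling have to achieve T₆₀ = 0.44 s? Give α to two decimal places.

From T₆₀ = 0.161·V/A, the target T₆₀ = 0.44 s needs A = 0.161·216/0.44 = 79.04 m².
Absorption from the other surfaces = 52·0.5 + 4·0.11 + 144·0.18 = 52.36 m², so the ceiling must supply 26.68 m² over 52 m².
α = 26.68/52 = 0.513.

0.51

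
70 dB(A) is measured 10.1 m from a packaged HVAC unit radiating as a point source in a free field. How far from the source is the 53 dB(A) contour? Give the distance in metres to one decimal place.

71.5 m

The 17.0 dB drop corresponds to a distance ratio of 10^(17.0/20) for a point source.
r₂ = 10.1·10^((70−53)/20) = 10.1·10^(17.0/20) = 71.50 m.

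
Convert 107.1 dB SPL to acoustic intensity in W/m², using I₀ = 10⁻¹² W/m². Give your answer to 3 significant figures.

0.0513 W/m²

L = 10·log₁₀(I/I₀) ⇒ I = I₀·10^(L/10) = 10⁻¹² × 10^10.71.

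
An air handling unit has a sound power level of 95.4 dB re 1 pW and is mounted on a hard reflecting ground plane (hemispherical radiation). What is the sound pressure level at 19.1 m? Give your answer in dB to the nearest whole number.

The power spreads over a hemisphere of area 2π·r², so L_p = L_w − 10·log₁₀(2π·r²).
2π·r² = 2292 m², 10·log₁₀ of that is 33.602 dB.
L_p = 95.4 − 33.602 = 61.80 dB.

62 dB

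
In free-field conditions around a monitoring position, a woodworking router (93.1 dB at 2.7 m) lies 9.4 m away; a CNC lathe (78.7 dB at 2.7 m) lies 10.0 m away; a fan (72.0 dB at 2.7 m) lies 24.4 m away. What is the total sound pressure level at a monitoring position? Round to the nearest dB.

Propagate each source to the receiver with L = L_ref − 20·log₁₀(r/r_ref), then add intensities.
woodworking router: 93.1 − 20·log₁₀(9.4/2.7) = 93.1 − 10.84 = 82.26 dB.
CNC lathe: 78.7 − 20·log₁₀(10.0/2.7) = 78.7 − 11.37 = 67.33 dB.
fan: 72.0 − 20·log₁₀(24.4/2.7) = 72.0 − 19.12 = 52.88 dB.
Σ 10^(L/10) = 1.740e+08 → L_total = 10·log₁₀(1.740e+08) = 82.41 dB.

82 dB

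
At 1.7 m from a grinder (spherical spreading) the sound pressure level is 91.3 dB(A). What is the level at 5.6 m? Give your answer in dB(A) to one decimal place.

80.9 dB(A)

Spherical spreading from a point source gives a 20·log₁₀(r₂/r₁) drop.
L₂ = 91.3 − 20·log₁₀(5.6/1.7) = 91.3 − 10.355 = 80.95 dB(A).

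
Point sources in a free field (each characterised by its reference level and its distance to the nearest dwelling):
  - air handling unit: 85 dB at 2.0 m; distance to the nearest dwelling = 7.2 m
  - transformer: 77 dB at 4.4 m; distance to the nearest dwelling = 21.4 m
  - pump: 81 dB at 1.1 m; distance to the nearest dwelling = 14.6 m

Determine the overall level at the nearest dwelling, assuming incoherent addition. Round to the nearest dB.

Propagate each source to the receiver with L = L_ref − 20·log₁₀(r/r_ref), then add intensities.
air handling unit: 85 − 20·log₁₀(7.2/2.0) = 85 − 11.13 = 73.87 dB.
transformer: 77 − 20·log₁₀(21.4/4.4) = 77 − 13.74 = 63.26 dB.
pump: 81 − 20·log₁₀(14.6/1.1) = 81 − 22.46 = 58.54 dB.
Σ 10^(L/10) = 2.723e+07 → L_total = 10·log₁₀(2.723e+07) = 74.35 dB.

74 dB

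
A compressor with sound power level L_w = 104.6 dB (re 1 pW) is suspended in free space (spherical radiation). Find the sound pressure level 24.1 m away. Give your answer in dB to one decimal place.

66.0 dB

The power spreads over a sphere of area 4π·r², so L_p = L_w − 10·log₁₀(4π·r²).
4π·r² = 7299 m², 10·log₁₀ of that is 38.632 dB.
L_p = 104.6 − 38.632 = 65.97 dB.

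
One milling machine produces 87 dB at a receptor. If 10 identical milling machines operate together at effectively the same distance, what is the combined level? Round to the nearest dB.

L_total = L₁ + 10·log₁₀ N for N identical incoherent sources.
L_total = 87 + 10·log₁₀(10) = 87 + 10.000 = 97.00 dB.

97 dB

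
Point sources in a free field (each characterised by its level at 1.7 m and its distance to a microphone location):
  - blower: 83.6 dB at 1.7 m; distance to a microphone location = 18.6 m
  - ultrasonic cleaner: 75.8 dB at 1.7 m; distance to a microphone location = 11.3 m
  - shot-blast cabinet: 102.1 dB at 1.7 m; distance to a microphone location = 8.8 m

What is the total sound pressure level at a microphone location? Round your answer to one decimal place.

First find each source's level at the receiver (point-source: −20·log₁₀(r/r_ref)), then combine on an intensity basis.
blower: 83.6 − 20·log₁₀(18.6/1.7) = 83.6 − 20.78 = 62.82 dB.
ultrasonic cleaner: 75.8 − 20·log₁₀(11.3/1.7) = 75.8 − 16.45 = 59.35 dB.
shot-blast cabinet: 102.1 − 20·log₁₀(8.8/1.7) = 102.1 − 14.28 = 87.82 dB.
Σ 10^(L/10) = 6.080e+08 → L_total = 10·log₁₀(6.080e+08) = 87.84 dB.

87.8 dB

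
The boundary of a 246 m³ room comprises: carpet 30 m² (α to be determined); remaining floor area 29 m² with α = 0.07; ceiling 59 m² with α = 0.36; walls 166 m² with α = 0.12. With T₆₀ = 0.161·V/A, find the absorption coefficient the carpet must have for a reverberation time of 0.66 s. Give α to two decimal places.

0.56

From T₆₀ = 0.161·V/A, the target T₆₀ = 0.66 s needs A = 0.161·246/0.66 = 60.01 m².
Absorption from the other surfaces = 29·0.07 + 59·0.36 + 166·0.12 = 43.19 m², so the carpet must supply 16.82 m² over 30 m².
α = 16.82/30 = 0.561.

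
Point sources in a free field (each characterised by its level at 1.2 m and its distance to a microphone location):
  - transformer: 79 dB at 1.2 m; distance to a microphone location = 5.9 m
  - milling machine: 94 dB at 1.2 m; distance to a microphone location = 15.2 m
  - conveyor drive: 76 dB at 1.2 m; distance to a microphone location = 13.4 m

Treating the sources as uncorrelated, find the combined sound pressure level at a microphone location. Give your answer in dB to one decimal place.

Apply inverse-square spreading to bring every level to the receiver, then sum 10^(L/10).
transformer: 79 − 20·log₁₀(5.9/1.2) = 79 − 13.83 = 65.17 dB.
milling machine: 94 − 20·log₁₀(15.2/1.2) = 94 − 22.05 = 71.95 dB.
conveyor drive: 76 − 20·log₁₀(13.4/1.2) = 76 − 20.96 = 55.04 dB.
Σ 10^(L/10) = 1.926e+07 → L_total = 10·log₁₀(1.926e+07) = 72.85 dB.

72.8 dB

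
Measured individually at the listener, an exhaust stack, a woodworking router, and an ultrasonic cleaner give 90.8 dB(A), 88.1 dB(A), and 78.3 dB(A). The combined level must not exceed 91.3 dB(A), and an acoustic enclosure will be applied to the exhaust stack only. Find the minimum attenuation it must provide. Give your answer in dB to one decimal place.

Fixed contribution from the other sources: Σ 10^(L/10) = 10^(88.1/10) + 10^(78.3/10) = 7.133e+08 (88.53 dB(A)).
To meet 91.3 dB(A) overall, the treated exhaust stack may contribute at most 10^(91.3/10) − 7.133e+08 = 6.357e+08, i.e. 88.03 dB(A).
So the exhaust stack must be reduced from 90.8 to 88.03 dB(A): IL = 2.77 dB.

2.8 dB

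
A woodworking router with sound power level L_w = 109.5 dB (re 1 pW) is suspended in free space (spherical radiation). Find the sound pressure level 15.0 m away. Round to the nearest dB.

L_p = L_w − 10·log₁₀(4π·r²) with r = 15.0 m.
4π·r² = 2827 m², 10·log₁₀ of that is 34.514 dB.
L_p = 109.5 − 34.514 = 74.99 dB.

75 dB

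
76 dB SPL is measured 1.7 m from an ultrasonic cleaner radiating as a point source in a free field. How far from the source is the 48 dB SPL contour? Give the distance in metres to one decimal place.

Point-source spreading drops the level by 20·log₁₀(r₂/r₁); inverting, r₂/r₁ = 10^(ΔL/20).
r₂ = 1.7·10^((76−48)/20) = 1.7·10^(28.0/20) = 42.70 m.

42.7 m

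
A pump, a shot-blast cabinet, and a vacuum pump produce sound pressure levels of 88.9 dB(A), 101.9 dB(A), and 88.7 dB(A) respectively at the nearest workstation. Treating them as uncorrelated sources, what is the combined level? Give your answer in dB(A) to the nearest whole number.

102 dB(A)

For uncorrelated sources the intensities add, so convert each level to linear form, sum, and take 10·log₁₀ of the total.
Σ 10^(L/10) = 10^(88.9/10) + 10^(101.9/10) + 10^(88.7/10) = 1.701e+10.
L_total = 10·log₁₀(1.701e+10) = 102.31 dB(A).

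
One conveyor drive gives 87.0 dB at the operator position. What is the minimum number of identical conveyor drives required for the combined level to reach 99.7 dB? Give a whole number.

The shortfall is 99.7 − 87.0 = 12.7 dB, and N units add 10·log₁₀ N, so need 10·log₁₀ N ≥ 12.7.
N ≥ 10^(12.7/10) = 18.621, so N = 19.

19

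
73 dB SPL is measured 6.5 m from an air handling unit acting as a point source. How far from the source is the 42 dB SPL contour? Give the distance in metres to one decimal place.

Point-source spreading drops the level by 20·log₁₀(r₂/r₁); inverting, r₂/r₁ = 10^(ΔL/20).
r₂ = 6.5·10^((73−42)/20) = 6.5·10^(31.0/20) = 230.63 m.

230.6 m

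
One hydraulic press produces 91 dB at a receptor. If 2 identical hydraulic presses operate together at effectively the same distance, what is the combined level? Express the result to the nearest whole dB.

94 dB

N identical incoherent sources raise the level by 10·log₁₀ N.
L_total = 91 + 10·log₁₀(2) = 91 + 3.010 = 94.01 dB.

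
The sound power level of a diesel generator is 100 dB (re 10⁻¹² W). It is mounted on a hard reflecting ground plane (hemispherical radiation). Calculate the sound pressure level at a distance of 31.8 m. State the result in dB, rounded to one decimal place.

Free-field hemispherical radiation: L_p = L_w − 10·log₁₀(2π·r²), r = 31.8 m.
2π·r² = 6354 m², 10·log₁₀ of that is 38.030 dB.
L_p = 100 − 38.030 = 61.97 dB.

62.0 dB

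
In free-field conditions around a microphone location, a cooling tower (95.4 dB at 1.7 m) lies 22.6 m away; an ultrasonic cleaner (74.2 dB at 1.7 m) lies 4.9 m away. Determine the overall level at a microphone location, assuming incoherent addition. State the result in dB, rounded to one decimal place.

73.6 dB

Apply inverse-square spreading to bring every level to the receiver, then sum 10^(L/10).
cooling tower: 95.4 − 20·log₁₀(22.6/1.7) = 95.4 − 22.47 = 72.93 dB.
ultrasonic cleaner: 74.2 − 20·log₁₀(4.9/1.7) = 74.2 − 9.19 = 65.01 dB.
Σ 10^(L/10) = 2.279e+07 → L_total = 10·log₁₀(2.279e+07) = 73.58 dB.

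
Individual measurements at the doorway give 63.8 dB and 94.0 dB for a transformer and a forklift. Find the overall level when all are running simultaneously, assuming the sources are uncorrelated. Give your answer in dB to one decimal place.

94.0 dB

Incoherent sources combine by intensity addition: L_total = 10·log₁₀(Σ 10^(L_i/10)).
Σ 10^(L/10) = 10^(63.8/10) + 10^(94.0/10) = 2.514e+09.
L_total = 10·log₁₀(2.514e+09) = 94.00 dB.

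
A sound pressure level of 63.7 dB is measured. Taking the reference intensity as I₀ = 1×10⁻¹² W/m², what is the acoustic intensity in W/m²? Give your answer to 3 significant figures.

2.34e-06 W/m²

L = 10·log₁₀(I/I₀) ⇒ I = I₀·10^(L/10) = 10⁻¹² × 10^6.37.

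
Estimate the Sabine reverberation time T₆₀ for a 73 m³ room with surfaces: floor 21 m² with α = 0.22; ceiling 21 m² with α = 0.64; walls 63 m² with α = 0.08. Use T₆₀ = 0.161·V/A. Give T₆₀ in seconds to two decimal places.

0.51 s

A = Σ Sᵢαᵢ = 21·0.22 + 21·0.64 + 63·0.08 = 23.10 m².
T₆₀ = 0.161 × 73 / 23.10 = 0.509 s.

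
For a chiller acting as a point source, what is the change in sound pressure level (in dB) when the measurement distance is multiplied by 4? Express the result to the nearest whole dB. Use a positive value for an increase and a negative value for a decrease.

-12 dB

With spherical spreading the level changes by −20·log₁₀(r₂/r₁).
ΔL = −20·log₁₀(4) = -12.04 dB.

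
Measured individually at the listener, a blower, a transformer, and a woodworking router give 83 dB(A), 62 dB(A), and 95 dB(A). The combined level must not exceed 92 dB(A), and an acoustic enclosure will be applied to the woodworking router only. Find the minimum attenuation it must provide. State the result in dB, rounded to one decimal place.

The untreated sources together contribute 10^(83/10) + 10^(62/10) = 2.011e+08, i.e. 83.03 dB(A).
The limit corresponds to 10^(92/10) = 1.585e+09; subtracting the fixed part leaves 1.384e+09 for the woodworking router, i.e. 91.41 dB(A).
Required insertion loss = 95 − 91.41 = 3.59 dB.

3.6 dB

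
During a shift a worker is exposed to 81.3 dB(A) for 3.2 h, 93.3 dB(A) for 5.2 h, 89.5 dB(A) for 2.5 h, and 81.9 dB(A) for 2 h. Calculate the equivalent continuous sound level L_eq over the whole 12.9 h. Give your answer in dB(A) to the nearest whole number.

The energy average is taken in the linear domain: L_eq = 10·log₁₀[(Σ tᵢ·10^(Lᵢ/10))/T], T = 12.9 h.
Σ tᵢ·10^(Lᵢ/10) = 3.2·10^(81.3/10) + 5.2·10^(93.3/10) + 2.5·10^(89.5/10) + 2·10^(81.9/10) = 1.409e+10.
L_eq = 10·log₁₀(1.409e+10/12.9) = 90.38 dB(A).

90 dB(A)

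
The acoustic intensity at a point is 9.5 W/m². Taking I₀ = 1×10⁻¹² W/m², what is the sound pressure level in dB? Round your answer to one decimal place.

L = 10·log₁₀(I/I₀) = 10·log₁₀(9.5/10⁻¹²) = 10·log₁₀(9.5×10^12).
L = 10·(0.9777 + 12) = 129.78 dB.

129.8 dB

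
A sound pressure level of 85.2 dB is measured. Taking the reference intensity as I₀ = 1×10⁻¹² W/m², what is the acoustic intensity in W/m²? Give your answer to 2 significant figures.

0.00033 W/m²

I/I₀ = 10^(85.2/10) = 3.311e+08, so I = 3.311e+08 × 10⁻¹² W/m².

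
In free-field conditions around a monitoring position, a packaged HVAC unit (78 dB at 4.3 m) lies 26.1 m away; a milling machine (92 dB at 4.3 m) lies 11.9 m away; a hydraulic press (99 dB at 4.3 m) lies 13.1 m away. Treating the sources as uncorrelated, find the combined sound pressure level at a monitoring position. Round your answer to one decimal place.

First find each source's level at the receiver (point-source: −20·log₁₀(r/r_ref)), then combine on an intensity basis.
packaged HVAC unit: 78 − 20·log₁₀(26.1/4.3) = 78 − 15.66 = 62.34 dB.
milling machine: 92 − 20·log₁₀(11.9/4.3) = 92 − 8.84 = 83.16 dB.
hydraulic press: 99 − 20·log₁₀(13.1/4.3) = 99 − 9.68 = 89.32 dB.
Σ 10^(L/10) = 1.064e+09 → L_total = 10·log₁₀(1.064e+09) = 90.27 dB.

90.3 dB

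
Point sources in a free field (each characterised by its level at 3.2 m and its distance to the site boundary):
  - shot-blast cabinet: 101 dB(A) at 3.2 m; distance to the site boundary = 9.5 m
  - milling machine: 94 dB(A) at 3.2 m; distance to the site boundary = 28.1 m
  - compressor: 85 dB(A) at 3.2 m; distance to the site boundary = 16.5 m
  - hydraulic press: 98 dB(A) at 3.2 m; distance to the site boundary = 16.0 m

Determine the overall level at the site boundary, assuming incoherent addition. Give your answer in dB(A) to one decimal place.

Apply inverse-square spreading to bring every level to the receiver, then sum 10^(L/10).
shot-blast cabinet: 101 − 20·log₁₀(9.5/3.2) = 101 − 9.45 = 91.55 dB(A).
milling machine: 94 − 20·log₁₀(28.1/3.2) = 94 − 18.87 = 75.13 dB(A).
compressor: 85 − 20·log₁₀(16.5/3.2) = 85 − 14.25 = 70.75 dB(A).
hydraulic press: 98 − 20·log₁₀(16.0/3.2) = 98 − 13.98 = 84.02 dB(A).
Σ 10^(L/10) = 1.725e+09 → L_total = 10·log₁₀(1.725e+09) = 92.37 dB(A).

92.4 dB(A)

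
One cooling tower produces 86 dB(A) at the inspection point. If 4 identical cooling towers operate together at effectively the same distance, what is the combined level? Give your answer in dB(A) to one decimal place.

92.0 dB(A)

L_total = L₁ + 10·log₁₀ N for N identical incoherent sources.
L_total = 86 + 10·log₁₀(4) = 86 + 6.021 = 92.02 dB(A).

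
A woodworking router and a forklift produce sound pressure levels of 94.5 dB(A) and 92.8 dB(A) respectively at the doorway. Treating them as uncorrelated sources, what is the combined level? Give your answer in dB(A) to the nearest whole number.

97 dB(A)

Incoherent sources combine by intensity addition: L_total = 10·log₁₀(Σ 10^(L_i/10)).
Σ 10^(L/10) = 10^(94.5/10) + 10^(92.8/10) = 4.724e+09.
L_total = 10·log₁₀(4.724e+09) = 96.74 dB(A).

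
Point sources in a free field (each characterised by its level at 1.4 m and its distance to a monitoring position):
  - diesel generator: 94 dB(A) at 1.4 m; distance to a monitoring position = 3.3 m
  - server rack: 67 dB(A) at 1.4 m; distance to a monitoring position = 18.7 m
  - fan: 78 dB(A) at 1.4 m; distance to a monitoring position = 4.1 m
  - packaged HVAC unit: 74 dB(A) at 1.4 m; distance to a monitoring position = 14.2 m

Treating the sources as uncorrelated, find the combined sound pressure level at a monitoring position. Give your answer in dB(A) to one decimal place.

86.6 dB(A)

Apply inverse-square spreading to bring every level to the receiver, then sum 10^(L/10).
diesel generator: 94 − 20·log₁₀(3.3/1.4) = 94 − 7.45 = 86.55 dB(A).
server rack: 67 − 20·log₁₀(18.7/1.4) = 67 − 22.51 = 44.49 dB(A).
fan: 78 − 20·log₁₀(4.1/1.4) = 78 − 9.33 = 68.67 dB(A).
packaged HVAC unit: 74 − 20·log₁₀(14.2/1.4) = 74 − 20.12 = 53.88 dB(A).
Σ 10^(L/10) = 4.597e+08 → L_total = 10·log₁₀(4.597e+08) = 86.62 dB(A).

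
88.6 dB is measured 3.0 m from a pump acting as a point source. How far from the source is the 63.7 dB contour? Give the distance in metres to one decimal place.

The 24.9 dB drop corresponds to a distance ratio of 10^(24.9/20) for a point source.
r₂ = 3.0·10^((88.6−63.7)/20) = 3.0·10^(24.9/20) = 52.74 m.

52.7 m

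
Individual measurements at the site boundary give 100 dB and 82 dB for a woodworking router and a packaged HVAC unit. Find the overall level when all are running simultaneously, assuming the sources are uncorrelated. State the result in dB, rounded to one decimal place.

100.1 dB

Incoherent sources combine by intensity addition: L_total = 10·log₁₀(Σ 10^(L_i/10)).
Σ 10^(L/10) = 10^(100/10) + 10^(82/10) = 1.016e+10.
L_total = 10·log₁₀(1.016e+10) = 100.07 dB.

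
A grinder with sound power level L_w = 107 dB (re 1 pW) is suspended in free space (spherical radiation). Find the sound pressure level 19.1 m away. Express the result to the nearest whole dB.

Free-field spherical radiation: L_p = L_w − 10·log₁₀(4π·r²), r = 19.1 m.
4π·r² = 4584 m², 10·log₁₀ of that is 36.613 dB.
L_p = 107 − 36.613 = 70.39 dB.

70 dB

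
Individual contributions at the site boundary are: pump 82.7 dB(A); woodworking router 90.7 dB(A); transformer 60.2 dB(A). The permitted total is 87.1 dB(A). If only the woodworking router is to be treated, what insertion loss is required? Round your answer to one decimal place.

Fixed contribution from the other sources: Σ 10^(L/10) = 10^(82.7/10) + 10^(60.2/10) = 1.873e+08 (82.72 dB(A)).
The limit corresponds to 10^(87.1/10) = 5.129e+08; subtracting the fixed part leaves 3.256e+08 for the woodworking router, i.e. 85.13 dB(A).
Required insertion loss = 90.7 − 85.13 = 5.57 dB.

5.6 dB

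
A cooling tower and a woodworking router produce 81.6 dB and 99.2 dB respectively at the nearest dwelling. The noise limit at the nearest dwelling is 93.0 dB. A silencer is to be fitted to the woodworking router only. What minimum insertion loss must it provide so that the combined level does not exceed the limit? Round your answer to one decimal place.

6.5 dB

Fixed contribution from the other source: Σ 10^(L/10) = 10^(81.6/10) = 1.445e+08 (81.60 dB).
To meet 93.0 dB overall, the treated woodworking router may contribute at most 10^(93.0/10) − 1.445e+08 = 1.851e+09, i.e. 92.67 dB.
Required insertion loss = 99.2 − 92.67 = 6.53 dB.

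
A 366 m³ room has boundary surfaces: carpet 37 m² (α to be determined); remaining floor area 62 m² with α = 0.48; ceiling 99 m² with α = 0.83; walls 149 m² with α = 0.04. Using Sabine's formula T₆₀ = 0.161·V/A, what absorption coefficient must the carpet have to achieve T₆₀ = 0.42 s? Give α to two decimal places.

A = 0.161·V/T₆₀ = 0.161·366/0.42 = 140.30 m² sabins.
Absorption from the other surfaces = 62·0.48 + 99·0.83 + 149·0.04 = 117.89 m², so the carpet must supply 22.41 m² over 37 m².
α = 22.41/37 = 0.606.

0.61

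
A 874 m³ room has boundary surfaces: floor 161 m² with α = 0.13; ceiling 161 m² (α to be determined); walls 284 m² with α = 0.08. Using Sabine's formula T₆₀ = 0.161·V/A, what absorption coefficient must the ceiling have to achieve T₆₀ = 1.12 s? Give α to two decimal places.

Required total absorption A = 0.161·874/1.12 = 125.64 m².
Absorption from the other surfaces = 161·0.13 + 284·0.08 = 43.65 m², so the ceiling must supply 81.99 m² over 161 m².
α = 81.99/161 = 0.509.

0.51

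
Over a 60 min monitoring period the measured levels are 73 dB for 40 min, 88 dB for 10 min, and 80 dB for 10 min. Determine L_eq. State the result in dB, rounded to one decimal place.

Weight each interval's intensity by its duration and average over T = 60 min:
Σ tᵢ·10^(Lᵢ/10) = 40·10^(73/10) + 10·10^(88/10) + 10·10^(80/10) = 8.108e+09.
L_eq = 10·log₁₀(8.108e+09/60) = 81.31 dB.

81.3 dB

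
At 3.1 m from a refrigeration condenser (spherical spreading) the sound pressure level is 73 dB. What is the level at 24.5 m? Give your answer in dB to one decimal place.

55.0 dB

Point-source attenuation: ΔL = 20·log₁₀(r₂/r₁) = 20·log₁₀(24.5/3.1) = 17.956 dB.
L₂ = 73 − 20·log₁₀(24.5/3.1) = 73 − 17.956 = 55.04 dB.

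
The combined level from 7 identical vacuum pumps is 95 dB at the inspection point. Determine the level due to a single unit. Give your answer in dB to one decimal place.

86.5 dB

7 equal contributions raise the level by 10·log₁₀ 7 = 8.451 dB, so each unit alone gives 95 − 8.451.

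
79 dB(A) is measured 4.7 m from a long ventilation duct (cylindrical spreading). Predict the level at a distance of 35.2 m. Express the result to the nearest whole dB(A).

70 dB(A)

Cylindrical spreading from a line source gives a 10·log₁₀(r₂/r₁) drop.
L₂ = 79 − 10·log₁₀(35.2/4.7) = 79 − 8.744 = 70.26 dB(A).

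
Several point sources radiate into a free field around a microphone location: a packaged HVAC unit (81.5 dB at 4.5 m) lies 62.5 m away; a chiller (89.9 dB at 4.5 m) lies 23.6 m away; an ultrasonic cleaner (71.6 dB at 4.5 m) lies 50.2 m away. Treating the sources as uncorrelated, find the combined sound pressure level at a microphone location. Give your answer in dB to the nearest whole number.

76 dB

Apply inverse-square spreading to bring every level to the receiver, then sum 10^(L/10).
packaged HVAC unit: 81.5 − 20·log₁₀(62.5/4.5) = 81.5 − 22.85 = 58.65 dB.
chiller: 89.9 − 20·log₁₀(23.6/4.5) = 89.9 − 14.39 = 75.51 dB.
ultrasonic cleaner: 71.6 − 20·log₁₀(50.2/4.5) = 71.6 − 20.95 = 50.65 dB.
Σ 10^(L/10) = 3.638e+07 → L_total = 10·log₁₀(3.638e+07) = 75.61 dB.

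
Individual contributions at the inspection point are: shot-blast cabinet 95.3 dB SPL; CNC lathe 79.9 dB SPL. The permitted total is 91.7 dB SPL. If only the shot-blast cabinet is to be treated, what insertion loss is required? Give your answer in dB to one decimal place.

3.9 dB

The untreated sources together contribute 10^(79.9/10) = 9.772e+07, i.e. 79.90 dB SPL.
The limit corresponds to 10^(91.7/10) = 1.479e+09; subtracting the fixed part leaves 1.381e+09 for the shot-blast cabinet, i.e. 91.40 dB SPL.
Required insertion loss = 95.3 − 91.40 = 3.90 dB.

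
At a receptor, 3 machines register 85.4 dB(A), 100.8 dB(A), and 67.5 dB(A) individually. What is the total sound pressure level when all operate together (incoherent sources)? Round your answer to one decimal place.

100.9 dB(A)

For uncorrelated sources the intensities add, so convert each level to linear form, sum, and take 10·log₁₀ of the total.
Σ 10^(L/10) = 10^(85.4/10) + 10^(100.8/10) + 10^(67.5/10) = 1.238e+10.
L_total = 10·log₁₀(1.238e+10) = 100.93 dB(A).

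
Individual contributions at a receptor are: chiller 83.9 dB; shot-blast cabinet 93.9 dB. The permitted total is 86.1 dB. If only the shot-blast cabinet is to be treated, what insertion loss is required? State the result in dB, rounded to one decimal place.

Everything except the shot-blast cabinet sums to 10^(83.9/10) = 2.455e+08 in linear terms, 83.90 dB.
The limit corresponds to 10^(86.1/10) = 4.074e+08; subtracting the fixed part leaves 1.619e+08 for the shot-blast cabinet, i.e. 82.09 dB.
So the shot-blast cabinet must be reduced from 93.9 to 82.09 dB: IL = 11.81 dB.

11.8 dB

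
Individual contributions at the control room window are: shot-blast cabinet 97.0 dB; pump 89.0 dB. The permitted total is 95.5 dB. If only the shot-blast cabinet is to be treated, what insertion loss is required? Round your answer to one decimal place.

2.6 dB

Fixed contribution from the other source: Σ 10^(L/10) = 10^(89.0/10) = 7.943e+08 (89.00 dB).
The limit corresponds to 10^(95.5/10) = 3.548e+09; subtracting the fixed part leaves 2.754e+09 for the shot-blast cabinet, i.e. 94.40 dB.
So the shot-blast cabinet must be reduced from 97.0 to 94.40 dB: IL = 2.60 dB.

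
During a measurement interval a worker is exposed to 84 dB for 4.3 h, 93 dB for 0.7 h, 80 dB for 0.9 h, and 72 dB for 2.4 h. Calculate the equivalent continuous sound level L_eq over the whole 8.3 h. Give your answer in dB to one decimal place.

85.0 dB

L_eq = 10·log₁₀[(1/T)·Σ tᵢ·10^(Lᵢ/10)] with T = 8.3 h.
Σ tᵢ·10^(Lᵢ/10) = 4.3·10^(84/10) + 0.7·10^(93/10) + 0.9·10^(80/10) + 2.4·10^(72/10) = 2.605e+09.
L_eq = 10·log₁₀(2.605e+09/8.3) = 84.97 dB.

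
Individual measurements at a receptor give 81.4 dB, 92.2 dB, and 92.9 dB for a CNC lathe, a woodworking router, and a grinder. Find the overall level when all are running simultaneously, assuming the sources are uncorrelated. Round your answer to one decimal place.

Incoherent sources combine by intensity addition: L_total = 10·log₁₀(Σ 10^(L_i/10)).
Σ 10^(L/10) = 10^(81.4/10) + 10^(92.2/10) + 10^(92.9/10) = 3.747e+09.
L_total = 10·log₁₀(3.747e+09) = 95.74 dB.

95.7 dB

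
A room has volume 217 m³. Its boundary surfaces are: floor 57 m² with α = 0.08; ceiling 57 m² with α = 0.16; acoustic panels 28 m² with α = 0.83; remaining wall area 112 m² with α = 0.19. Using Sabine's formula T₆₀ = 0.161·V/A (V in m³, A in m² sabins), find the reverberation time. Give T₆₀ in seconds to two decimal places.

A = Σ Sᵢαᵢ = 57·0.08 + 57·0.16 + 28·0.83 + 112·0.19 = 58.20 m².
T₆₀ = 0.161 × 217 / 58.20 = 0.600 s.

0.60 s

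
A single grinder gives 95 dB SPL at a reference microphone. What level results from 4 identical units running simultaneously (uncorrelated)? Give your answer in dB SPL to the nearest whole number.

With 4 equal, uncorrelated contributions the intensity is 4× that of one unit, giving a rise of 10·log₁₀ 4.
L_total = 95 + 10·log₁₀(4) = 95 + 6.021 = 101.02 dB SPL.

101 dB SPL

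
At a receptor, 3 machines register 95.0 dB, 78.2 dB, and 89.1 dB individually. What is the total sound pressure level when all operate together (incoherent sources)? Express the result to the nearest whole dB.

For uncorrelated sources the intensities add, so convert each level to linear form, sum, and take 10·log₁₀ of the total.
Σ 10^(L/10) = 10^(95.0/10) + 10^(78.2/10) + 10^(89.1/10) = 4.041e+09.
L_total = 10·log₁₀(4.041e+09) = 96.07 dB.

96 dB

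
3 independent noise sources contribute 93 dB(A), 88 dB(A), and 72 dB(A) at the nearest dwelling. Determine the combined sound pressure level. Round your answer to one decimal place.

For uncorrelated sources the intensities add, so convert each level to linear form, sum, and take 10·log₁₀ of the total.
Σ 10^(L/10) = 10^(93/10) + 10^(88/10) + 10^(72/10) = 2.642e+09.
L_total = 10·log₁₀(2.642e+09) = 94.22 dB(A).

94.2 dB(A)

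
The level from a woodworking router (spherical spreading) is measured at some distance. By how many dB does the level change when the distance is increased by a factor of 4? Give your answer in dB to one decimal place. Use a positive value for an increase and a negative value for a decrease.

-12.0 dB

With spherical spreading the level changes by −20·log₁₀(r₂/r₁).
ΔL = −20·log₁₀(4) = -12.04 dB.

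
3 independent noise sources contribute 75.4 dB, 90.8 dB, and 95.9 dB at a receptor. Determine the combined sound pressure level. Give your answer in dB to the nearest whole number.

For uncorrelated sources the intensities add, so convert each level to linear form, sum, and take 10·log₁₀ of the total.
Σ 10^(L/10) = 10^(75.4/10) + 10^(90.8/10) + 10^(95.9/10) = 5.127e+09.
L_total = 10·log₁₀(5.127e+09) = 97.10 dB.

97 dB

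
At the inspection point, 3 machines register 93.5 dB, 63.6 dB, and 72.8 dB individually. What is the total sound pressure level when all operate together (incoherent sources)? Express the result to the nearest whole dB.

Incoherent sources combine by intensity addition: L_total = 10·log₁₀(Σ 10^(L_i/10)).
Σ 10^(L/10) = 10^(93.5/10) + 10^(63.6/10) + 10^(72.8/10) = 2.260e+09.
L_total = 10·log₁₀(2.260e+09) = 93.54 dB.

94 dB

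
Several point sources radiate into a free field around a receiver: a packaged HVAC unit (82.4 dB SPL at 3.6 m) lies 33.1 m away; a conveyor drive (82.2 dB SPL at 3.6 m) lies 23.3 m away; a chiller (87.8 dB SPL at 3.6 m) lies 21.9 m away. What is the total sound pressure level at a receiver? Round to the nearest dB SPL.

73 dB SPL

Apply inverse-square spreading to bring every level to the receiver, then sum 10^(L/10).
packaged HVAC unit: 82.4 − 20·log₁₀(33.1/3.6) = 82.4 − 19.27 = 63.13 dB SPL.
conveyor drive: 82.2 − 20·log₁₀(23.3/3.6) = 82.2 − 16.22 = 65.98 dB SPL.
chiller: 87.8 − 20·log₁₀(21.9/3.6) = 87.8 − 15.68 = 72.12 dB SPL.
Σ 10^(L/10) = 2.230e+07 → L_total = 10·log₁₀(2.230e+07) = 73.48 dB SPL.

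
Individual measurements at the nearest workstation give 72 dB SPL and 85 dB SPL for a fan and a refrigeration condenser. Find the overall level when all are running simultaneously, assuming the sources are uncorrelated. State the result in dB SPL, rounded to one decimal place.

85.2 dB SPL

Incoherent sources combine by intensity addition: L_total = 10·log₁₀(Σ 10^(L_i/10)).
Σ 10^(L/10) = 10^(72/10) + 10^(85/10) = 3.321e+08.
L_total = 10·log₁₀(3.321e+08) = 85.21 dB SPL.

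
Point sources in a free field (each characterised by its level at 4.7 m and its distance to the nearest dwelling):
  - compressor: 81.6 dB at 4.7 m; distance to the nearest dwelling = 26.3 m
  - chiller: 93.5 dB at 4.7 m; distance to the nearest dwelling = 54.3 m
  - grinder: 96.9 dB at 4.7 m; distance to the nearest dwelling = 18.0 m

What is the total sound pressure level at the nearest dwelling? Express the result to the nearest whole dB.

First find each source's level at the receiver (point-source: −20·log₁₀(r/r_ref)), then combine on an intensity basis.
compressor: 81.6 − 20·log₁₀(26.3/4.7) = 81.6 − 14.96 = 66.64 dB.
chiller: 93.5 − 20·log₁₀(54.3/4.7) = 93.5 − 21.25 = 72.25 dB.
grinder: 96.9 − 20·log₁₀(18.0/4.7) = 96.9 − 11.66 = 85.24 dB.
Σ 10^(L/10) = 3.553e+08 → L_total = 10·log₁₀(3.553e+08) = 85.51 dB.

86 dB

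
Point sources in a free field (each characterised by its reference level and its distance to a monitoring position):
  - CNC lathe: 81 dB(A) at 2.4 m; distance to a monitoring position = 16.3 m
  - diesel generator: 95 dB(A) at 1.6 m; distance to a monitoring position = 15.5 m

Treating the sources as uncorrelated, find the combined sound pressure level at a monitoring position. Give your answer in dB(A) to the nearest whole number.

Propagate each source to the receiver with L = L_ref − 20·log₁₀(r/r_ref), then add intensities.
CNC lathe: 81 − 20·log₁₀(16.3/2.4) = 81 − 16.64 = 64.36 dB(A).
diesel generator: 95 − 20·log₁₀(15.5/1.6) = 95 − 19.72 = 75.28 dB(A).
Σ 10^(L/10) = 3.643e+07 → L_total = 10·log₁₀(3.643e+07) = 75.61 dB(A).

76 dB(A)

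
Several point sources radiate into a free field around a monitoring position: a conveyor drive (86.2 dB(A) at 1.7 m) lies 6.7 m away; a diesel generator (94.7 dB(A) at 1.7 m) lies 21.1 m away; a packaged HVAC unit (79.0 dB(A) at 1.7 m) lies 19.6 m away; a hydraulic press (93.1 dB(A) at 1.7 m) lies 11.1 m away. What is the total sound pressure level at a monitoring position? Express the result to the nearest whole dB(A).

80 dB(A)

Propagate each source to the receiver with L = L_ref − 20·log₁₀(r/r_ref), then add intensities.
conveyor drive: 86.2 − 20·log₁₀(6.7/1.7) = 86.2 − 11.91 = 74.29 dB(A).
diesel generator: 94.7 − 20·log₁₀(21.1/1.7) = 94.7 − 21.88 = 72.82 dB(A).
packaged HVAC unit: 79.0 − 20·log₁₀(19.6/1.7) = 79.0 − 21.24 = 57.76 dB(A).
hydraulic press: 93.1 − 20·log₁₀(11.1/1.7) = 93.1 − 16.30 = 76.80 dB(A).
Σ 10^(L/10) = 9.448e+07 → L_total = 10·log₁₀(9.448e+07) = 79.75 dB(A).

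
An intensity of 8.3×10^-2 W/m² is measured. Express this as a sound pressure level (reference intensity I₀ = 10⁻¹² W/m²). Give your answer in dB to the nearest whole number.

109 dB

Dividing by I₀ shifts the exponent by 12: I/I₀ = 8.3×10^10.
L = 10·(0.9191 + 10) = 109.19 dB.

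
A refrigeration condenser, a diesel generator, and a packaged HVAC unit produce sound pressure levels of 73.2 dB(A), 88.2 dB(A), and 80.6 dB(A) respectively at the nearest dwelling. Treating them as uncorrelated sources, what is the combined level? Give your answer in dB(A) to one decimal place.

For uncorrelated sources the intensities add, so convert each level to linear form, sum, and take 10·log₁₀ of the total.
Σ 10^(L/10) = 10^(73.2/10) + 10^(88.2/10) + 10^(80.6/10) = 7.964e+08.
L_total = 10·log₁₀(7.964e+08) = 89.01 dB(A).

89.0 dB(A)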